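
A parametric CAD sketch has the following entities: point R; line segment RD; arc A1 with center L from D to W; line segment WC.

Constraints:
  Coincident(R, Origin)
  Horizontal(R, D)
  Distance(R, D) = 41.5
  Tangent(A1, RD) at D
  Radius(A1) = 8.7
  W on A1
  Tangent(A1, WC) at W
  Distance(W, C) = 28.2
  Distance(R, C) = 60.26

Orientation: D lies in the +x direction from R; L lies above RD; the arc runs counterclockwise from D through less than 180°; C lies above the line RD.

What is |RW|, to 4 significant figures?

51.07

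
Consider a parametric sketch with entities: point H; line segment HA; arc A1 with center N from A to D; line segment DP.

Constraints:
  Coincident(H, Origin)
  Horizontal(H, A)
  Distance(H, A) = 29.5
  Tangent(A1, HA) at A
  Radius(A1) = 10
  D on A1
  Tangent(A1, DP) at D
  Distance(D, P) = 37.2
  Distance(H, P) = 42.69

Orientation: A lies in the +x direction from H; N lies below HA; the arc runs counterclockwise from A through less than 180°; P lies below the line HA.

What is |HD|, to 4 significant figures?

21.15

Checks: |HA| = 29.50 ✓; |ND| = 10.00 ✓; ∠(ND, DP) = 90.00° ✓; |DP| = 37.20 ✓; |HP| = 42.69 ✓.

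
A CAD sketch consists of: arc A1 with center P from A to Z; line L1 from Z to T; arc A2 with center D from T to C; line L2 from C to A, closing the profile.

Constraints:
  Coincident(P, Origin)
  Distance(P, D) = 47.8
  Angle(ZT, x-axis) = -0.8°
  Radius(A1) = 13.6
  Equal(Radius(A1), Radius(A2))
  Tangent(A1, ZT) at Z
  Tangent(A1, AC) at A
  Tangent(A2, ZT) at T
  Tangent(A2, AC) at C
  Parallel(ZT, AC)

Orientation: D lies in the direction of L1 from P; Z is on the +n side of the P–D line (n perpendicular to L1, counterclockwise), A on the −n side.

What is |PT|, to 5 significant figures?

49.697

The slot axis is L1's direction at -0.8°, so u = (cos -0.8°, sin -0.8°) = (0.99990, -0.013962) and n = (−sin -0.8°, cos -0.8°) = (0.013962, 0.99990). P is at the origin and D lies 47.8 along u from P, so D = 47.8·u = (47.795, -0.66739). Tangency of A1 to both parallel lines with radius 13.6 puts Z and A at P ± 13.6·n: Z = (0.18989, 13.599), A = (-0.18989, -13.599). Equal radii place T and C the same way about D: T = D + 13.6·n = (47.985, 12.931), C = D − 13.6·n = (47.605, -14.266). Then |PT| = |T − P| = 49.697.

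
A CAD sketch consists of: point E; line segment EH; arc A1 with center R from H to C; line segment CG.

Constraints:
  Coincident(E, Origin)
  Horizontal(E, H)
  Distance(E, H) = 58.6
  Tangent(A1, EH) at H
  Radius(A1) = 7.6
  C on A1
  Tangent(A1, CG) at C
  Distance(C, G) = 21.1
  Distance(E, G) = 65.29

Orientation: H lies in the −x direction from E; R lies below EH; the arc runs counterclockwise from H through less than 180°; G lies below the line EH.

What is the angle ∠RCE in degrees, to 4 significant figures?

12.42°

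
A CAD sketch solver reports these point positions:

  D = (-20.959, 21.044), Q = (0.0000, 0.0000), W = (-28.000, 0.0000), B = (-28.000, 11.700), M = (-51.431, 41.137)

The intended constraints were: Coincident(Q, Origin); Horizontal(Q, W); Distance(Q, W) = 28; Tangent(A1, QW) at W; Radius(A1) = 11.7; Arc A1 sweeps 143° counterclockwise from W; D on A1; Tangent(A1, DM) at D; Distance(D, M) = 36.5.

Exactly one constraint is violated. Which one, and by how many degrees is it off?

Tangent(A1, DM) at D — off by 3.60°.

Q = (0.00, 0.00) ✓; Q.y = 0.00, W.y = 0.00 ✓; |QW| = 28.00 ✓; ∠(BW, WQ) = 90.00° ✓; |BW| = 11.70 ✓; bearing(B→D) − bearing(B→W) = 143.0° ✓; |BD| = 11.70 ✓; ∠(BD, DM) = 86.40° ✗; |DM| = 36.50 ✓.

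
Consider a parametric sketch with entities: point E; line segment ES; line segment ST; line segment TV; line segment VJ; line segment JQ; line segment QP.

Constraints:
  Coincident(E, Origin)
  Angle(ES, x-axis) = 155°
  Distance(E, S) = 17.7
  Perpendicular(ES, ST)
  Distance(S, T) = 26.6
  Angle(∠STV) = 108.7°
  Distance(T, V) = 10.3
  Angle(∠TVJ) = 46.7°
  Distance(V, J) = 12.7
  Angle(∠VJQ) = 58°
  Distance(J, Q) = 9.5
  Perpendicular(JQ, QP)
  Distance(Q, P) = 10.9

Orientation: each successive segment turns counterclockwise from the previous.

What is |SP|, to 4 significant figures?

33.35

E is at the origin; ES runs at 155.0° with length 17.7, so S = (-16.04, 7.480). The perpendicularity gives ST at right angles to ES, so ST runs at -115.0°; with |ST| = 26.6, T = (-27.28, -16.63). ∠STV = 108.7° gives TV at -43.70° from the x-axis; with |TV| = 10.3, V = (-19.84, -23.74). ∠TVJ = 46.7° gives VJ at 89.60° from the x-axis; with |VJ| = 12.7, J = (-19.75, -11.04). ∠VJQ = 58.0° gives JQ at -148.4° from the x-axis; with |JQ| = 9.5, Q = (-27.84, -16.02). JQ is perpendicular to QP, so QP runs at -58.40°; with |QP| = 10.9, P = (-22.13, -25.31). Then |SP| = |P − S| = 33.35.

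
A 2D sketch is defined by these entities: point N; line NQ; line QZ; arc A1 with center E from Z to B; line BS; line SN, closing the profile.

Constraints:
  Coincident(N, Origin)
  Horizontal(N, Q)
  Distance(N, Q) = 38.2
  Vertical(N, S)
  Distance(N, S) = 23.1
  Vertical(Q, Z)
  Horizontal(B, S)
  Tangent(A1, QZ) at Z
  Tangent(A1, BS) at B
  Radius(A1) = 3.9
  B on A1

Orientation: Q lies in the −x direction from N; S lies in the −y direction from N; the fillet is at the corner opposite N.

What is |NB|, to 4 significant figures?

41.35

N is at the origin; N and Q share the same y with |NQ| = 38.2 and Q on the −x side, so Q = (-38.20, 0.000). N and S share the same x with |NS| = 23.1 and S on the −y side, so S = (0.000, -23.10). The virtual corner opposite N is at (-38.20, -23.10). The tangent condition forces EZ to be normal to QZ and since A1 is tangent to BS there, EB ⟂ BS, with radius 3.9, so the center E sits 3.9 in from both sides at E = (-34.30, -19.20). That places the tangent points at Z = (-38.20, -19.20) on QZ and B = (-34.30, -23.10) on BS. Then |NB| = |B − N| = 41.35.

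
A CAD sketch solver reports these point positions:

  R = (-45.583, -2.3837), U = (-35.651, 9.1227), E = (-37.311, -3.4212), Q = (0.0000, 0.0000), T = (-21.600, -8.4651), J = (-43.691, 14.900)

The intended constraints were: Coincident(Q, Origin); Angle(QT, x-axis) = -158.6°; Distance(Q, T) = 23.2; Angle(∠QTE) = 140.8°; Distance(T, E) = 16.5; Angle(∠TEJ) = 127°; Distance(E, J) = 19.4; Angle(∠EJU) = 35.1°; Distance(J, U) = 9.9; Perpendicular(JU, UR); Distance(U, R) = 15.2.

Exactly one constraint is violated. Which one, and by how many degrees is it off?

Perpendicular(JU, UR) — off by 5.10°.

Q = (0.00, 0.00) ✓; QT at -158.6° ✓; |QT| = 23.20 ✓; ∠QTE = 140.8° ✓; |TE| = 16.50 ✓; ∠TEJ = 127.0° ✓; |EJ| = 19.40 ✓; ∠EJU = 35.10° ✓; |JU| = 9.900 ✓; ∠(JU, UR) = 95.10° ✗; |UR| = 15.20 ✓.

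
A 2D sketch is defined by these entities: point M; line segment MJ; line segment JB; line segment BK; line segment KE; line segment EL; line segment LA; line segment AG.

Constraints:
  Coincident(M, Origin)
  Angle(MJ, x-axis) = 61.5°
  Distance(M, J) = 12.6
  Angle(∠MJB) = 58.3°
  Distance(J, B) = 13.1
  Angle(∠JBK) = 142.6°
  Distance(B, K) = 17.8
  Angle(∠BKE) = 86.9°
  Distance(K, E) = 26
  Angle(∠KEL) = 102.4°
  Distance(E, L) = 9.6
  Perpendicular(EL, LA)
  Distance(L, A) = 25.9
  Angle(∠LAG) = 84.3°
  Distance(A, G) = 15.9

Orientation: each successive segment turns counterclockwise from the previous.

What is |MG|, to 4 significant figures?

20.72

M is at the origin; MJ runs at 61.5° with length 12.6, so J = (6.012, 11.07). ∠MJB = 58.3° gives JB at -176.8° from the x-axis; with |JB| = 13.1, B = (-7.067, 10.34). ∠JBK = 142.6° gives BK at -139.4° from the x-axis; with |BK| = 17.8, K = (-20.58, -1.242). ∠BKE = 86.9° gives KE at -46.30° from the x-axis; with |KE| = 26.0, E = (-2.619, -20.04). ∠KEL = 102.4° gives EL at 31.30° from the x-axis; with |EL| = 9.6, L = (5.583, -15.05). The perpendicularity gives LA at right angles to EL, so LA runs at 121.3°; with |LA| = 25.9, A = (-7.872, 7.079). ∠LAG = 84.3° gives AG at -143.0° from the x-axis; with |AG| = 15.9, G = (-20.57, -2.490). Then |MG| = |G − M| = 20.72.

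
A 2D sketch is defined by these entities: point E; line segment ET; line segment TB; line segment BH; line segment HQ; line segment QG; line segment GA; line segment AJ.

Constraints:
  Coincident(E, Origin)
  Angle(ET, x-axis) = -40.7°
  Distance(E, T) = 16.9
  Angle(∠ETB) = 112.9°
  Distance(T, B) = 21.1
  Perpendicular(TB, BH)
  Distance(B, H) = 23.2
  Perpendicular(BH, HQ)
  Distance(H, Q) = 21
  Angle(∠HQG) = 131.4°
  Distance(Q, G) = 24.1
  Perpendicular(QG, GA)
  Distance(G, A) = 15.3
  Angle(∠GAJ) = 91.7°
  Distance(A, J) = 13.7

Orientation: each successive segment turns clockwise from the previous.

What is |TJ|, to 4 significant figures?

7.076

E is at the origin; ET runs at -40.7° with length 16.9, so T = (12.81, -11.02). ∠ETB = 112.9° gives TB at -107.8° from the x-axis; with |TB| = 21.1, B = (6.362, -31.11). The perpendicularity gives BH at right angles to TB, so BH runs at 162.2°; with |BH| = 23.2, H = (-15.73, -24.02). BH ⟂ HQ, so HQ runs at 72.20°; with |HQ| = 21.0, Q = (-9.308, -4.024). ∠HQG = 131.4° gives QG at 23.60° from the x-axis; with |QG| = 24.1, G = (12.78, 5.625). The perpendicularity gives GA at right angles to QG, so GA runs at -66.40°; with |GA| = 15.3, A = (18.90, -8.395). ∠GAJ = 91.7° gives AJ at -154.7° from the x-axis; with |AJ| = 13.7, J = (6.516, -14.25). Then |TJ| = |J − T| = 7.076.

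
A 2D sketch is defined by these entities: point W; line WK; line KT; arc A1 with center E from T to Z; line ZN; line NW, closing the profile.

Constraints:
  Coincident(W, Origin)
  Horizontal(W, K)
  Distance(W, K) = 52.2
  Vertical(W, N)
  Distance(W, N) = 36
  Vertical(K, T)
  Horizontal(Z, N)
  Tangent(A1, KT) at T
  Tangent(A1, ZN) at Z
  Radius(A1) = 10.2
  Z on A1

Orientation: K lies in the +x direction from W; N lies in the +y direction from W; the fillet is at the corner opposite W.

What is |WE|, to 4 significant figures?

49.29

W is at the origin; WK is horizontal with |WK| = 52.2 and K on the +x side, so K = (52.20, 0.000). W and N share the same x with |WN| = 36.0 and N on the +y side, so N = (0.000, 36.00). The virtual corner opposite W is at (52.20, 36.00). A1 meets KT tangentially, so ET is at right angles to KT and the tangent condition forces EZ to be normal to ZN, with radius 10.2, so the center E sits 10.2 in from both sides at E = (42.00, 25.80). Then |WE| = |E − W| = 49.29.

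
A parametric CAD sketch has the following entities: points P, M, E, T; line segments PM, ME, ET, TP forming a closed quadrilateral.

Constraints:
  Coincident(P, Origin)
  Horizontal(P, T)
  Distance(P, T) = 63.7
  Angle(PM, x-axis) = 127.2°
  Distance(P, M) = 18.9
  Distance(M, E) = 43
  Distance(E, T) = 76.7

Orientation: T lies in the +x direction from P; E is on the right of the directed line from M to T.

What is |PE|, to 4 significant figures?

28.86

P is at the origin; PT is horizontal with |PT| = 63.7 and T in +x, so T = (63.7, 0). PM runs at 127.2° with |PM| = 18.9, so M = (-11.43, 15.05). E is determined by |ME| = 43.0 and |ET| = 76.7 together: it lies at the intersection of circle(M, 43.0) and circle(T, 76.7). With |MT| = 76.62, the foot of the radical line on MT is 11.99 from M and the perpendicular offset is √(43.0² − 11.99²) = 41.30. Taking the right-of-MT solution: E = (-7.788, -27.79).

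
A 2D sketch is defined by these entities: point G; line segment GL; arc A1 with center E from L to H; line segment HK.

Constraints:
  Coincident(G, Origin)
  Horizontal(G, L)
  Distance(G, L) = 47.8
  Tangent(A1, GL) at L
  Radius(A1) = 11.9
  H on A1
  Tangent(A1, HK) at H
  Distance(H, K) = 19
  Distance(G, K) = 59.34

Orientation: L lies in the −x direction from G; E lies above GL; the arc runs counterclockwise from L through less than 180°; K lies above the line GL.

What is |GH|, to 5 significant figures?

42.163

G is at the origin; GL is horizontal with |GL| = 47.8 and L on the −x side, so L = (-47.800, 0.0000). A1 meets GL tangentially, so EL is at right angles to GL, so E = L + (0, 11.9) = (-47.800, 11.900). Since EH ⟂ HK (tangency), |EK| = √(11.9² + 19.0²) = 22.419 regardless of where H sits on A1. So K lies on both circle(G, 59.34) and circle(E, 22.419); the above-GL intersection is K = (-48.415, 34.311). H is the foot of the tangent from K: H = (-37.892, 18.491).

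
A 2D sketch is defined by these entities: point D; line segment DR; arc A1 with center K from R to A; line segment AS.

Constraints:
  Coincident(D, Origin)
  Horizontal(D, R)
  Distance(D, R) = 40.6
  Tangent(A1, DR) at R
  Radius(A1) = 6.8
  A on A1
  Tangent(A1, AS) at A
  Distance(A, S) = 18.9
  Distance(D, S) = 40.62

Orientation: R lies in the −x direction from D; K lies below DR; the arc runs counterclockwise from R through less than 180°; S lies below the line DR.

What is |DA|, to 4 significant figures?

46.87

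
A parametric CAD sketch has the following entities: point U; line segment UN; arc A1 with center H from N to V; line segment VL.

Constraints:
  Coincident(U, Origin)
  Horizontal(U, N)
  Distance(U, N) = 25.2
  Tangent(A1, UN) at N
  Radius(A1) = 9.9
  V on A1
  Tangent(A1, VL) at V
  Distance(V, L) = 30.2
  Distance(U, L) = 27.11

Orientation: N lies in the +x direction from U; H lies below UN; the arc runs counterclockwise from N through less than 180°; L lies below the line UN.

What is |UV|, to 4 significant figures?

17.90

U is at the origin; U and N share the same y with |UN| = 25.2 and N on the +x side, so N = (25.20, 0.000). A1 meets UN tangentially, so HN is at right angles to UN, so H = N + (0, -9.9) = (25.20, -9.900). Since HV ⟂ VL (tangency), |HL| = √(9.9² + 30.2²) = 31.78 regardless of where V sits on A1. So L lies on both circle(U, 27.11) and circle(H, 31.78); the below-UN intersection is L = (-1.547, -27.07). V is the foot of the tangent from L: V = (17.52, -3.649).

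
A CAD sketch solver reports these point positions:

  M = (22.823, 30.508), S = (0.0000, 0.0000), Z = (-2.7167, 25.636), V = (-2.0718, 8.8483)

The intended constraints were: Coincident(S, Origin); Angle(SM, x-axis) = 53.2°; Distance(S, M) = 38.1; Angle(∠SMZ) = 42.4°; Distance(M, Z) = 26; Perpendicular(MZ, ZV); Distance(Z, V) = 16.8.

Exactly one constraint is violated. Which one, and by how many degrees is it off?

Perpendicular(MZ, ZV) — off by 8.60°.

S = (0.00, 0.00) ✓; SM at 53.20° ✓; |SM| = 38.10 ✓; ∠SMZ = 42.40° ✓; |MZ| = 26.00 ✓; ∠(MZ, ZV) = 81.40° ✗; |ZV| = 16.80 ✓.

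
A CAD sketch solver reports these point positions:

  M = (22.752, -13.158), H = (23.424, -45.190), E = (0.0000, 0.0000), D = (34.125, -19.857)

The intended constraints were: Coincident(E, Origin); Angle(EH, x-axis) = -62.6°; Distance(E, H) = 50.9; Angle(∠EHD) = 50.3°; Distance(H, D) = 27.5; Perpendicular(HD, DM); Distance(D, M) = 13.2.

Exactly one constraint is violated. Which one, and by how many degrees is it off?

Perpendicular(HD, DM) — off by 7.60°.

E = (0.00, 0.00) ✓; EH at -62.60° ✓; |EH| = 50.90 ✓; ∠EHD = 50.30° ✓; |HD| = 27.50 ✓; ∠(HD, DM) = 82.40° ✗; |DM| = 13.20 ✓.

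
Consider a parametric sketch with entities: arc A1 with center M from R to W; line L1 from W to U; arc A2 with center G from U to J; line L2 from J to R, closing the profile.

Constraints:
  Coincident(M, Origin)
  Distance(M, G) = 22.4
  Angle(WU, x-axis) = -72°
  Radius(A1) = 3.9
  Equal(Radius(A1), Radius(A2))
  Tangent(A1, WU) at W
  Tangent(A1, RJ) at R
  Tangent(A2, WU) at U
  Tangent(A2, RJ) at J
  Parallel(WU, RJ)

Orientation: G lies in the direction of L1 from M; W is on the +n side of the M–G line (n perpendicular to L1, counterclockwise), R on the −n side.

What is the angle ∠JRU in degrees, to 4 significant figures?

19.20°

The slot axis is L1's direction at -72.0°, so u = (cos -72.0°, sin -72.0°) = (0.3090, -0.9511) and n = (−sin -72.0°, cos -72.0°) = (0.9511, 0.3090). M is at the origin and G lies 22.4 along u from M, so G = 22.4·u = (6.922, -21.30). Tangency of A1 to both parallel lines with radius 3.9 puts W and R at M ± 3.9·n: W = (3.709, 1.205), R = (-3.709, -1.205). Equal radii place U and J the same way about G: U = G + 3.9·n = (10.63, -20.10), J = G − 3.9·n = (3.213, -22.51). Then cos ∠JRU = RJ·RU / (|RJ||RU|), giving 19.20°.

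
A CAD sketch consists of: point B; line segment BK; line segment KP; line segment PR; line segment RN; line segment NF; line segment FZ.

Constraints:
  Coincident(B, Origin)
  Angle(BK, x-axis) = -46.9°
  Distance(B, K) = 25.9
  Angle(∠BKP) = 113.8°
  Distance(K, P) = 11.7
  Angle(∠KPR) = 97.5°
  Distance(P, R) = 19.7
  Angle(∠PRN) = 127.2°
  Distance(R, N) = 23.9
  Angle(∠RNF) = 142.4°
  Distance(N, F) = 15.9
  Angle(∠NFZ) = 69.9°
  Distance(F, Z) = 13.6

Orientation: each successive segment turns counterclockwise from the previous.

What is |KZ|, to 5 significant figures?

29.429

B is at the origin; BK runs at -46.9° with length 25.9, so K = (17.697, -18.911). ∠BKP = 113.8° gives KP at 19.300° from the x-axis; with |KP| = 11.7, P = (28.739, -15.044). ∠KPR = 97.5° gives PR at 101.80° from the x-axis; with |PR| = 19.7, R = (24.711, 4.2395). ∠PRN = 127.2° gives RN at 154.60° from the x-axis; with |RN| = 23.9, N = (3.1210, 14.491). ∠RNF = 142.4° gives NF at -167.80° from the x-axis; with |NF| = 15.9, F = (-12.420, 11.131). ∠NFZ = 69.9° gives FZ at -57.700° from the x-axis; with |FZ| = 13.6, Z = (-5.1527, -0.36457). Then |KZ| = |Z − K| = 29.429.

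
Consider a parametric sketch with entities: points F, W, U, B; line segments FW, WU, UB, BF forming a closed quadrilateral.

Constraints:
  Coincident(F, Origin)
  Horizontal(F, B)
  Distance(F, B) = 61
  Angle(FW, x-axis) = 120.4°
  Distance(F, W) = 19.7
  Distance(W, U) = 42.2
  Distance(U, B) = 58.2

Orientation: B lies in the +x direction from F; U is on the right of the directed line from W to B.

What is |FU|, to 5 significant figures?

22.753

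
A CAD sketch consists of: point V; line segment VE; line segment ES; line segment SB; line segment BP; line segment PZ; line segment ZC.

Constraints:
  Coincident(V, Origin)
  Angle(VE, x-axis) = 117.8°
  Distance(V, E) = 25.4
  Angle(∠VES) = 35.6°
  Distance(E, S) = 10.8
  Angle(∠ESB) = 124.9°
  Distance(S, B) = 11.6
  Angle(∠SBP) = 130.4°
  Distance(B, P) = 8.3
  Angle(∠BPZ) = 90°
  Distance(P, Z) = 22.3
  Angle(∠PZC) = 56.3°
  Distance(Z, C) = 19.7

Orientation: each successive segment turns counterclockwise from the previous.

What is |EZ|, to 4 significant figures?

13.42

V is at the origin; VE runs at 117.8° with length 25.4, so E = (-11.85, 22.47). ∠VES = 35.6° gives ES at -97.80° from the x-axis; with |ES| = 10.8, S = (-13.31, 11.77). ∠ESB = 124.9° gives SB at -42.70° from the x-axis; with |SB| = 11.6, B = (-4.787, 3.902). ∠SBP = 130.4° gives BP at 6.900° from the x-axis; with |BP| = 8.3, P = (3.453, 4.899). ∠BPZ = 90.0° gives PZ at 96.90° from the x-axis; with |PZ| = 22.3, Z = (0.7739, 27.04). Then |EZ| = |Z − E| = 13.42.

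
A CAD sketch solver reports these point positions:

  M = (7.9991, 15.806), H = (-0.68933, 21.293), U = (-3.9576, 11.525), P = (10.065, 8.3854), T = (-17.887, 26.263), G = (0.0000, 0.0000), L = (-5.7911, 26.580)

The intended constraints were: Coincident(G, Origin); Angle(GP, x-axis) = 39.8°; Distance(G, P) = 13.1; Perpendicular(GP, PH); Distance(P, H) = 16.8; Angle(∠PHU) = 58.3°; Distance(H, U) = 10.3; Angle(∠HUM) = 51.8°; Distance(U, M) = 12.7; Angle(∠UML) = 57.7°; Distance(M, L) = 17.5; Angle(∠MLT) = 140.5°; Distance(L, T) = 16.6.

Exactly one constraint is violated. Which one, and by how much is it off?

Distance(L, T) = 16.6 — off by 4.50.

G = (0.00, 0.00) ✓; GP at 39.80° ✓; |GP| = 13.10 ✓; ∠(GP, PH) = 90.00° ✓; |PH| = 16.80 ✓; ∠PHU = 58.30° ✓; |HU| = 10.30 ✓; ∠HUM = 51.80° ✓; |UM| = 12.70 ✓; ∠UML = 57.70° ✓; |ML| = 17.50 ✓; ∠MLT = 140.5° ✓; |LT| = 12.10 ✗.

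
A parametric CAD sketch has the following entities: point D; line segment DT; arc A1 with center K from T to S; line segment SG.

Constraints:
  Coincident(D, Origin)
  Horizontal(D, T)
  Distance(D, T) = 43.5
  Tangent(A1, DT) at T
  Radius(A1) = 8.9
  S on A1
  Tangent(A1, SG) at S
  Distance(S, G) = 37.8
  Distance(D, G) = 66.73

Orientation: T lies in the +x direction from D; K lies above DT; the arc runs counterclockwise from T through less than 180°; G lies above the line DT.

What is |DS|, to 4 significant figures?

53.29

D is at the origin; D and T share the same y with |DT| = 43.5 and T on the +x side, so T = (43.50, 0.000). Tangency of A1 to DT means the radius KT is perpendicular to DT, so K = T + (0, 8.9) = (43.50, 8.900). Since KS ⟂ SG (tangency), |KG| = √(8.9² + 37.8²) = 38.83 regardless of where S sits on A1. So G lies on both circle(D, 66.73) and circle(K, 38.83); the above-DT intersection is G = (46.77, 47.60). S is the foot of the tangent from G: S = (52.30, 10.20).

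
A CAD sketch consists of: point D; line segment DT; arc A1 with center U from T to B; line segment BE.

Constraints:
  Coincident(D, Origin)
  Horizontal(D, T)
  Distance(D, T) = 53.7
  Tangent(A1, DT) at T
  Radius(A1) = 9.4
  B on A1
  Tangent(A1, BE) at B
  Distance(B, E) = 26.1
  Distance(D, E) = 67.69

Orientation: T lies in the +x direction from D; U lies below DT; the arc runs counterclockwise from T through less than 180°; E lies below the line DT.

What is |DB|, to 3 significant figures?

47.2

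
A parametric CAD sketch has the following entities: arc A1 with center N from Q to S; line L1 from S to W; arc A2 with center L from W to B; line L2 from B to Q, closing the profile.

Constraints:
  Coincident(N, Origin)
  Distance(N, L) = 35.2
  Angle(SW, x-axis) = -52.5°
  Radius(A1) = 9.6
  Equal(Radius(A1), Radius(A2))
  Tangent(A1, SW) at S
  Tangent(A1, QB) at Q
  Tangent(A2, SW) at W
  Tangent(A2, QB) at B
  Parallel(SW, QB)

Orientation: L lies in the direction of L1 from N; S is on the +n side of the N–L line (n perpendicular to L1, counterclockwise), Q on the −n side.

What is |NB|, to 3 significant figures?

36.5

The slot axis is L1's direction at -52.5°, so u = (cos -52.5°, sin -52.5°) = (0.609, -0.793) and n = (−sin -52.5°, cos -52.5°) = (0.793, 0.609). N is at the origin and L lies 35.2 along u from N, so L = 35.2·u = (21.4, -27.9). Tangency of A1 to both parallel lines with radius 9.6 puts S and Q at N ± 9.6·n: S = (7.62, 5.84), Q = (-7.62, -5.84). Equal radii place W and B the same way about L: W = L + 9.6·n = (29.0, -22.1), B = L − 9.6·n = (13.8, -33.8). Then |NB| = |B − N| = 36.5.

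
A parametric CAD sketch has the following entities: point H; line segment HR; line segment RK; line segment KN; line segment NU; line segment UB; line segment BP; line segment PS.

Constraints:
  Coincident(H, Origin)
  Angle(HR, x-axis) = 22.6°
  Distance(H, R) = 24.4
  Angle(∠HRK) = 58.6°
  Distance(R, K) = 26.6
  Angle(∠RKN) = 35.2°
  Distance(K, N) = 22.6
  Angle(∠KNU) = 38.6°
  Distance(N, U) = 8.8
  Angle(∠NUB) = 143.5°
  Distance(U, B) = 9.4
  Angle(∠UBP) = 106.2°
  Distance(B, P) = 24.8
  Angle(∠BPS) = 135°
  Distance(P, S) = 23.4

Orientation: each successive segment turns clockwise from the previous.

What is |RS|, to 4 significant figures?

55.42

H is at the origin; HR runs at 22.6° with length 24.4, so R = (22.53, 9.377). ∠HRK = 58.6° gives RK at -98.80° from the x-axis; with |RK| = 26.6, K = (18.46, -16.91). ∠RKN = 35.2° gives KN at 116.4° from the x-axis; with |KN| = 22.6, N = (8.408, 3.333). ∠KNU = 38.6° gives NU at -25.00° from the x-axis; with |NU| = 8.8, U = (16.38, -0.3860). ∠NUB = 143.5° gives UB at -61.50° from the x-axis; with |UB| = 9.4, B = (20.87, -8.647). ∠UBP = 106.2° gives BP at -135.3° from the x-axis; with |BP| = 24.8, P = (3.241, -26.09). ∠BPS = 135.0° gives PS at 179.7° from the x-axis; with |PS| = 23.4, S = (-20.16, -25.97). Then |RS| = |S − R| = 55.42.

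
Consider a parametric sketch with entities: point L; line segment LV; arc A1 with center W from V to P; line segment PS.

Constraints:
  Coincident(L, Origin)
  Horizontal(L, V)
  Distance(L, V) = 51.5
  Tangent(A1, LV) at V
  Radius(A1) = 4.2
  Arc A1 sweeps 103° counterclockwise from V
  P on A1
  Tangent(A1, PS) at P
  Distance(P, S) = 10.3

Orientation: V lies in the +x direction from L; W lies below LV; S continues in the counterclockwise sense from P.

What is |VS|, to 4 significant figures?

15.28

On A1, V sits at bearing 90° from W; a 103° counterclockwise sweep puts P at bearing 193°, so P = W + 4.2·(cos 193°, sin 193°) = (47.41, -5.145). The tangent condition forces WP to be normal to PS, so PS runs along (−sin 193°, cos 193°); with |PS| = 10.3, S = (49.72, -15.18). Then |VS| = |S − V| = 15.28.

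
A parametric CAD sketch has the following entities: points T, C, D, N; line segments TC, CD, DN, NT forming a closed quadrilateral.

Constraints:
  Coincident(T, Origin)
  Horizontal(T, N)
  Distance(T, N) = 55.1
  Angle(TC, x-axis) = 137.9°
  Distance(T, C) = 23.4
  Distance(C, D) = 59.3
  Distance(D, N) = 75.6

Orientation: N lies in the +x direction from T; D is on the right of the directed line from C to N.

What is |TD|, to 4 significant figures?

43.36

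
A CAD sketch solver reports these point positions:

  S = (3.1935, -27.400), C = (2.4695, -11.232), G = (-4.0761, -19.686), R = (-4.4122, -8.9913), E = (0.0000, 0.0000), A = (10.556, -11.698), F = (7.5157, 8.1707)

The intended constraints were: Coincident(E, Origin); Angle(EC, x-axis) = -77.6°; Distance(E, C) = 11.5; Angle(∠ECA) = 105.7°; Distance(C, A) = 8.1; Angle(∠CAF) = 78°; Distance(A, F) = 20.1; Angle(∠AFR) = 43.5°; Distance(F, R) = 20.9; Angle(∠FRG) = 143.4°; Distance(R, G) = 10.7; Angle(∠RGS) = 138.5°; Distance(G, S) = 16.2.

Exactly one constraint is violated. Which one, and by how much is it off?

Distance(G, S) = 16.2 — off by 5.60.

E = (0.00, 0.00) ✓; EC at -77.60° ✓; |EC| = 11.50 ✓; ∠ECA = 105.7° ✓; |CA| = 8.100 ✓; ∠CAF = 78.00° ✓; |AF| = 20.10 ✓; ∠AFR = 43.50° ✓; |FR| = 20.90 ✓; ∠FRG = 143.4° ✓; |RG| = 10.70 ✓; ∠RGS = 138.5° ✓; |GS| = 10.60 ✗.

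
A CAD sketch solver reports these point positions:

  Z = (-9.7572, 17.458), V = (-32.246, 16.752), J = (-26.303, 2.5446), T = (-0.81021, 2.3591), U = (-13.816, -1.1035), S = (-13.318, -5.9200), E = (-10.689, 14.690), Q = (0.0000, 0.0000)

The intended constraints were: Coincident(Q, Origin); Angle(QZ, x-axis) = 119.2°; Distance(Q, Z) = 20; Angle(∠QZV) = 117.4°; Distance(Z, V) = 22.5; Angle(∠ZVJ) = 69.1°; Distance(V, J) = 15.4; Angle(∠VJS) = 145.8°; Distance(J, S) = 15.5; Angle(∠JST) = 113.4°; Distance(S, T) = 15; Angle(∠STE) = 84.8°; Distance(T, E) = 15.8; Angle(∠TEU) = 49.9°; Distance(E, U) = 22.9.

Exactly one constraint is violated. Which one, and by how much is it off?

Distance(E, U) = 22.9 — off by 6.80.

Q = (0.00, 0.00) ✓; QZ at 119.2° ✓; |QZ| = 20.00 ✓; ∠QZV = 117.4° ✓; |ZV| = 22.50 ✓; ∠ZVJ = 69.10° ✓; |VJ| = 15.40 ✓; ∠VJS = 145.8° ✓; |JS| = 15.50 ✓; ∠JST = 113.4° ✓; |ST| = 15.00 ✓; ∠STE = 84.80° ✓; |TE| = 15.80 ✓; ∠TEU = 49.90° ✓; |EU| = 16.10 ✗.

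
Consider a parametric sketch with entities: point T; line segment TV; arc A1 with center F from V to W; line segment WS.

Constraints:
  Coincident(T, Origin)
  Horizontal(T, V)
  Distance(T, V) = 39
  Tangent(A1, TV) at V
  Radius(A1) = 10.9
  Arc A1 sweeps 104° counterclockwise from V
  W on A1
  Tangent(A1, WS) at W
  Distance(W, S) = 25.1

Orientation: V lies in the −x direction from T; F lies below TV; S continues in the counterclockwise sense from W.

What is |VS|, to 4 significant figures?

38.16

T is at the origin; T and V share the same y with |TV| = 39.0 and V on the −x side, so V = (-39.00, 0.000). A1 meets TV tangentially, so FV is at right angles to TV, so F = V + (0, -10.9) = (-39.00, -10.90). On A1, V sits at bearing 90° from F; a 104° counterclockwise sweep puts W at bearing 194°, so W = F + 10.9·(cos 194°, sin 194°) = (-49.58, -13.54). Tangency of A1 to WS means the radius FW is perpendicular to WS, so WS runs along (−sin 194°, cos 194°); with |WS| = 25.1, S = (-43.50, -37.89). Then |VS| = |S − V| = 38.16.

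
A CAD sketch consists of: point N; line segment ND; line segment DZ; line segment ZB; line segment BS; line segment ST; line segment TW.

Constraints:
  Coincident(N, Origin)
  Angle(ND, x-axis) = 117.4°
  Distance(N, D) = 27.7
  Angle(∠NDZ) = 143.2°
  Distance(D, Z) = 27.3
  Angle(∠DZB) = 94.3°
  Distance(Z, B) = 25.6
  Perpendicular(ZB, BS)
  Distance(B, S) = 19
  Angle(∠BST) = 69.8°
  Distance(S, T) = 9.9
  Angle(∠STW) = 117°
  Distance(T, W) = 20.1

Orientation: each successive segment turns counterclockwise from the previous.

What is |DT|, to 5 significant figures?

21.736

N is at the origin; ND runs at 117.4° with length 27.7, so D = (-12.748, 24.592). ∠NDZ = 143.2° gives DZ at 154.20° from the x-axis; with |DZ| = 27.3, Z = (-37.326, 36.474). ∠DZB = 94.3° gives ZB at -120.10° from the x-axis; with |ZB| = 25.6, B = (-50.165, 14.326). The perpendicularity gives BS at right angles to ZB, so BS runs at -30.100°; with |BS| = 19.0, S = (-33.727, 4.7977). ∠BST = 69.8° gives ST at 80.100° from the x-axis; with |ST| = 9.9, T = (-32.025, 14.550). Then |DT| = |T − D| = 21.736.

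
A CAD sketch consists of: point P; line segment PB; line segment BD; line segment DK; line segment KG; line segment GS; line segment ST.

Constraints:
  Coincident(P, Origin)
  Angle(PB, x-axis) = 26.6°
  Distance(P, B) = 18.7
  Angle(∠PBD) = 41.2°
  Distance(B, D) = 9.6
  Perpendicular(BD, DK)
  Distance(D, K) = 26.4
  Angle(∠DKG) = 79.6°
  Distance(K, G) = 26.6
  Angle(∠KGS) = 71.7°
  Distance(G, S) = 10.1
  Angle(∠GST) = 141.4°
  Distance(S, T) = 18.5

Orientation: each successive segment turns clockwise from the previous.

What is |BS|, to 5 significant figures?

17.305

P is at the origin; PB runs at 26.6° with length 18.7, so B = (16.721, 8.3731). ∠PBD = 41.2° gives BD at -112.20° from the x-axis; with |BD| = 9.6, D = (13.093, -0.51526). The perpendicularity gives DK at right angles to BD, so DK runs at 157.80°; with |DK| = 26.4, K = (-11.350, 9.4597). ∠DKG = 79.6° gives KG at 57.400° from the x-axis; with |KG| = 26.6, G = (2.9817, 31.869). ∠KGS = 71.7° gives GS at -50.900° from the x-axis; with |GS| = 10.1, S = (9.3516, 24.031). Then |BS| = |S − B| = 17.305.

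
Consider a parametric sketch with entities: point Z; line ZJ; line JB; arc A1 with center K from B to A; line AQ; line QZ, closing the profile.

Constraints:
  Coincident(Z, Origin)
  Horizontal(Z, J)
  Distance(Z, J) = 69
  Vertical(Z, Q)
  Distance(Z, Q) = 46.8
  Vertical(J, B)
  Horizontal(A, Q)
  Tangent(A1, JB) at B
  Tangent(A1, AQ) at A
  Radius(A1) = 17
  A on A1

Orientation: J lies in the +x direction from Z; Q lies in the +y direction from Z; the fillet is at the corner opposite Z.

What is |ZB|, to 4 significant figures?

75.16

Z is at the origin; ZJ is horizontal with |ZJ| = 69.0 and J on the +x side, so J = (69.00, 0.000). Z and Q share the same x with |ZQ| = 46.8 and Q on the +y side, so Q = (0.000, 46.80). The virtual corner opposite Z is at (69.00, 46.80). A1 meets JB tangentially, so KB is at right angles to JB and the tangent condition forces KA to be normal to AQ, with radius 17.0, so the center K sits 17.0 in from both sides at K = (52.00, 29.80). That places the tangent points at B = (69.00, 29.80) on JB and A = (52.00, 46.80) on AQ. Then |ZB| = |B − Z| = 75.16.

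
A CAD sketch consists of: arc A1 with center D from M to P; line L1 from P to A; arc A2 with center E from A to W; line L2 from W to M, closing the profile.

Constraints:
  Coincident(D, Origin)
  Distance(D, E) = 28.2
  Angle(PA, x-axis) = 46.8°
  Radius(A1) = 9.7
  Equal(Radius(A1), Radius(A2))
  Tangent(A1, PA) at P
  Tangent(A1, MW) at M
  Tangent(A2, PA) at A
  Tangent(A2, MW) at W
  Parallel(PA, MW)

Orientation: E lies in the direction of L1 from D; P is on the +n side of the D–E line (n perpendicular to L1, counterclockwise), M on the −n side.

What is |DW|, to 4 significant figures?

29.82

Tangency of A1 to both parallel lines with radius 9.7 puts P and M at D ± 9.7·n: P = (-7.071, 6.640), M = (7.071, -6.640). Equal radii place A and W the same way about E: A = E + 9.7·n = (12.23, 27.20), W = E − 9.7·n = (26.38, 13.92). Then |DW| = |W − D| = 29.82.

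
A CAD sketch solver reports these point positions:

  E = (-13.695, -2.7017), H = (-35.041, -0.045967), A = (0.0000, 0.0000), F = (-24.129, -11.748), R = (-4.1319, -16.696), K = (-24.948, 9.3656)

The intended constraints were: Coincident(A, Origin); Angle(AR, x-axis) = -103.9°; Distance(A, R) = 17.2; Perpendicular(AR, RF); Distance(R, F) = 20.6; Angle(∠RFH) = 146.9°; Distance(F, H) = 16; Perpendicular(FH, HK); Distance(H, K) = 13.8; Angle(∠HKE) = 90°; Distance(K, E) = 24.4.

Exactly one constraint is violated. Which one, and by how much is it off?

Distance(K, E) = 24.4 — off by 7.90.

A = (0.00, 0.00) ✓; AR at -103.9° ✓; |AR| = 17.20 ✓; ∠(AR, RF) = 90.00° ✓; |RF| = 20.60 ✓; ∠RFH = 146.9° ✓; |FH| = 16.00 ✓; ∠(FH, HK) = 90.00° ✓; |HK| = 13.80 ✓; ∠HKE = 90.00° ✓; |KE| = 16.50 ✗.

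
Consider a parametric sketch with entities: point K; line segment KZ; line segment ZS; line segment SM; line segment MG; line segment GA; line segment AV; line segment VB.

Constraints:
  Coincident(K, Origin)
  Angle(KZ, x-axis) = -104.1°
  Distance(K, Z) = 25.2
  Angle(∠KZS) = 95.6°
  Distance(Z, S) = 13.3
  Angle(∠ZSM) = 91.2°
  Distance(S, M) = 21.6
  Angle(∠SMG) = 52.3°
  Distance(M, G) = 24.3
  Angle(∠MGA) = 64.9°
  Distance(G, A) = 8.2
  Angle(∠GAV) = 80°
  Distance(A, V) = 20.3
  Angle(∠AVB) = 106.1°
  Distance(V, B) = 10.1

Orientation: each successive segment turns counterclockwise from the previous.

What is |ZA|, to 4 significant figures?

3.543

∠SMG = 52.3° gives MG at -163.2° from the x-axis; with |MG| = 24.3, G = (-9.175, -15.77). ∠MGA = 64.9° gives GA at -48.10° from the x-axis; with |GA| = 8.2, A = (-3.699, -21.87). Then |ZA| = |A − Z| = 3.543.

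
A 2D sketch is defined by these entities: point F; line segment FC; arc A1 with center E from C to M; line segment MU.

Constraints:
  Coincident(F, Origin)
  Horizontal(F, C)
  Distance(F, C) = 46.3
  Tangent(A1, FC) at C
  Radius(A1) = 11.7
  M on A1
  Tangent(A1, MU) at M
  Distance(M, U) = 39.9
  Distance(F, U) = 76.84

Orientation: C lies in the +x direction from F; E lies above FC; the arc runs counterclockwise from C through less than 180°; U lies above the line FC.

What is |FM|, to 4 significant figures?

59.24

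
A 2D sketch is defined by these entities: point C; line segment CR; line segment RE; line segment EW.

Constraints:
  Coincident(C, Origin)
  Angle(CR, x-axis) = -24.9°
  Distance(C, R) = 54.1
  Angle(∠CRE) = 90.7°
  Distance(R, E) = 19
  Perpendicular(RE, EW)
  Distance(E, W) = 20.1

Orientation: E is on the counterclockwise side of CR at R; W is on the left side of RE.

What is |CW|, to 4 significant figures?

39.27

∠CRE = 90.7°, so RE runs at -24.9° + (180° − 90.7°) = 64.40° from the x-axis; with |RE| = 19.0, E = R + 19.0·(cos 64.40°, sin 64.40°) = (57.28, -5.643). The perpendicularity gives EW at right angles to RE; with |EW| = 20.1 on the left of RE, W = E + 20.1·(-0.9018, 0.4321) = (39.15, 3.042). Then |CW| = |W − C| = 39.27.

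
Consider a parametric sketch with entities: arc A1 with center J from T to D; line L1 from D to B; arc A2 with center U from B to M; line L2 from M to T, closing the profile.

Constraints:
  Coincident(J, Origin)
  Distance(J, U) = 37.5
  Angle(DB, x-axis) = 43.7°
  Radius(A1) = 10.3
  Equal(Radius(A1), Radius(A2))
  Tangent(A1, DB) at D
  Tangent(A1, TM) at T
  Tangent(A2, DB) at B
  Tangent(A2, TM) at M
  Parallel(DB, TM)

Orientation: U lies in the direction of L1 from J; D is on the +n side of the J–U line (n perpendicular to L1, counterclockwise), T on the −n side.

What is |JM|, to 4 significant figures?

38.89

The slot axis is L1's direction at 43.7°, so u = (cos 43.7°, sin 43.7°) = (0.7230, 0.6909) and n = (−sin 43.7°, cos 43.7°) = (-0.6909, 0.7230). J is at the origin and U lies 37.5 along u from J, so U = 37.5·u = (27.11, 25.91). Tangency of A1 to both parallel lines with radius 10.3 puts D and T at J ± 10.3·n: D = (-7.116, 7.447), T = (7.116, -7.447). Equal radii place B and M the same way about U: B = U + 10.3·n = (20.00, 33.35), M = U − 10.3·n = (34.23, 18.46). Then |JM| = |M − J| = 38.89.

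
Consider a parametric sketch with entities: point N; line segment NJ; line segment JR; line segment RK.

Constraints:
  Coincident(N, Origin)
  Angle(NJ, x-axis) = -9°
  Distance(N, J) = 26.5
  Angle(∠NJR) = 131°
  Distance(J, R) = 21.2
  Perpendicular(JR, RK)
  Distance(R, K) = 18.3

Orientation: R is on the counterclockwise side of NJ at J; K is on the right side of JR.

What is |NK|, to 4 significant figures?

54.37

N is at the origin; NJ runs at -9.0° with length 26.5, so J = 26.5·(cos -9.0°, sin -9.0°) = (26.17, -4.146). ∠NJR = 131.0°, so JR runs at -9.0° + (180° − 131.0°) = 40.00° from the x-axis; with |JR| = 21.2, R = J + 21.2·(cos 40.00°, sin 40.00°) = (42.41, 9.482). The perpendicularity gives RK at right angles to JR; with |RK| = 18.3 on the right of JR, K = R + 18.3·(0.6428, -0.7660) = (54.18, -4.537). Then |NK| = |K − N| = 54.37.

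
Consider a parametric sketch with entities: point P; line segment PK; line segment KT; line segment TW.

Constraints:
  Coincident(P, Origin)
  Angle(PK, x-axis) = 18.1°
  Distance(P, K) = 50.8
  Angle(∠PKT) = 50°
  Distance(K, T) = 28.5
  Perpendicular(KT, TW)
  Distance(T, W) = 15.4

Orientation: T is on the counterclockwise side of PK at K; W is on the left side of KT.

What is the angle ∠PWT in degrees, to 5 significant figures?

169.98°

P is at the origin; PK runs at 18.1° with length 50.8, so K = 50.8·(cos 18.1°, sin 18.1°) = (48.286, 15.782). ∠PKT = 50.0°, so KT runs at 18.1° + (180° − 50.0°) = 148.10° from the x-axis; with |KT| = 28.5, T = K + 28.5·(cos 148.10°, sin 148.10°) = (24.091, 30.843). The perpendicularity gives TW at right angles to KT; with |TW| = 15.4 on the left of KT, W = T + 15.4·(-0.52844, -0.84897) = (15.953, 17.769). Then cos ∠PWT = WP·WT / (|WP||WT|), giving 169.98°.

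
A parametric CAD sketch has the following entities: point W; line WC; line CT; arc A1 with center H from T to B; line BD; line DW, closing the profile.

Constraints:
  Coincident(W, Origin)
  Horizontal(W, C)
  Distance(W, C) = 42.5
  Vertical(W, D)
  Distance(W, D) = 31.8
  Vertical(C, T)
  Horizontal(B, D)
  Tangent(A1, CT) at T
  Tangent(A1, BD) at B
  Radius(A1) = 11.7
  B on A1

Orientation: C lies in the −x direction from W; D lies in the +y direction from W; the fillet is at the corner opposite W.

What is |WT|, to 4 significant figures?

47.01

The virtual corner opposite W is at (-42.50, 31.80). Tangency of A1 to CT means the radius HT is perpendicular to CT and tangency of A1 to BD means the radius HB is perpendicular to BD, with radius 11.7, so the center H sits 11.7 in from both sides at H = (-30.80, 20.10). That places the tangent points at T = (-42.50, 20.10) on CT and B = (-30.80, 31.80) on BD. Then |WT| = |T − W| = 47.01.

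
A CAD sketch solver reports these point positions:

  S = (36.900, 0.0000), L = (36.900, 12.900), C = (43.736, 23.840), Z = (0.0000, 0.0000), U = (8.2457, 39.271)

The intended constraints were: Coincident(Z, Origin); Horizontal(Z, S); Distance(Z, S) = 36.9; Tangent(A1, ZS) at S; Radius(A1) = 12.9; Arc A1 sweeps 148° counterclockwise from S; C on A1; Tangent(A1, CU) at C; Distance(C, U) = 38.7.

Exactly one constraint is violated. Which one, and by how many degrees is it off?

Tangent(A1, CU) at C — off by 8.50°.

Z = (0.00, 0.00) ✓; Z.y = 0.00, S.y = 0.00 ✓; |ZS| = 36.90 ✓; ∠(LS, SZ) = 90.00° ✓; |LS| = 12.90 ✓; bearing(L→C) − bearing(L→S) = 148.0° ✓; |LC| = 12.90 ✓; ∠(LC, CU) = 81.50° ✗; |CU| = 38.70 ✓.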